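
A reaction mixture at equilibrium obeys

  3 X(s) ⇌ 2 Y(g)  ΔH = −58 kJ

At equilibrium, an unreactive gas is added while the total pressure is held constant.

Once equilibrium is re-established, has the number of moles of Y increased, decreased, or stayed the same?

increases

Adding inert gas at constant total pressure expands the volume and lowers every reacting partial pressure. With Δn_gas = 2 − 0 = +2, Q moves away from K toward the side with fewer gas moles, so the system shifts toward the side with more gas moles — to the right.
The net shift is to the right. Y is a product, so its amount increases.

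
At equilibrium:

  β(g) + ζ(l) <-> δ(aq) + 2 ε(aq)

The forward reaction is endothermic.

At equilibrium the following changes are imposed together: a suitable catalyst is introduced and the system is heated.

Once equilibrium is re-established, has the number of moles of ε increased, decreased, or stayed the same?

increases

A catalyst speeds both forward and reverse rates equally; it changes neither Q nor K — no shift from this change.
The forward reaction is endothermic. Raising T favours the endothermic direction — shift to the right.
The net shift is to the right. ε is a product, so its amount increases.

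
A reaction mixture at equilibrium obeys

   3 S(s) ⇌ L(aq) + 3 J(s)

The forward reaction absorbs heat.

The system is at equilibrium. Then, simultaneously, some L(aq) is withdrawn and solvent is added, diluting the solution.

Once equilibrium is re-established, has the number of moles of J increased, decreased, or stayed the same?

Removing L (aq), a product, drives the reaction to the right.
Dilution lowers every aqueous concentration by the same factor. Δn_aq = 1 − 0 = +1, so the system shifts toward the side with more dissolved moles — to the right.
The net shift is to the right. J is a product, so its amount increases.

increases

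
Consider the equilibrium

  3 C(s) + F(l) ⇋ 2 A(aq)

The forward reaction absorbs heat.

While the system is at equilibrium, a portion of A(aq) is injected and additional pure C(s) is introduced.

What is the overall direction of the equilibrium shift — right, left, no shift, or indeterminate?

Adding A (aq), a product, drives the reaction to the left.
C is a pure solid; its activity is 1 regardless of amount, so Q is unaffected — no shift from this change.
Only the nonzero effect(s) matter; the net shift is to the left.

left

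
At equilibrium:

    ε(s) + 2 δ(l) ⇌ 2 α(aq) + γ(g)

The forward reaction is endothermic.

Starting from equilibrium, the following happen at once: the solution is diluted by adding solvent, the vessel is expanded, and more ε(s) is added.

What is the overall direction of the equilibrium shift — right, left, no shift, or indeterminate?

Dilution lowers every aqueous concentration by the same factor. Δn_aq = 2 − 0 = +2, so the system shifts toward the side with more dissolved moles — to the right.
Gas moles: reactants 0, products 1 (Δn_gas = +1). Expansion shifts the system toward the side with more moles of gas — to the right.
ε is a pure solid; its activity is 1 regardless of amount, so Q is unaffected — no shift from this change.
Only the nonzero effect(s) matter; the net shift is to the right.

right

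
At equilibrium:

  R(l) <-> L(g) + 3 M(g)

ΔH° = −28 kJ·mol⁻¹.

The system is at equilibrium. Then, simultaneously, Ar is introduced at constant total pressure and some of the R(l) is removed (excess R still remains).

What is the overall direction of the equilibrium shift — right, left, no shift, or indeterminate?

Adding inert gas at constant total pressure expands the volume and lowers every reacting partial pressure. With Δn_gas = 4 − 0 = +4, Q moves away from K toward the side with fewer gas moles, so the system shifts toward the side with more gas moles — to the right.
R is a pure liquid; its activity is 1 regardless of amount, so Q is unaffected — no shift from this change.
Only the nonzero effect(s) matter; the net shift is to the right.

right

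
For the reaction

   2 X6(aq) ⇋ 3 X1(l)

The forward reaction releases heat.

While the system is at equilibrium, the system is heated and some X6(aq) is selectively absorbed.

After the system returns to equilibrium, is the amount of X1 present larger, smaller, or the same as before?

decreases

The forward reaction is exothermic. Raising T favours the endothermic direction — shift to the left.
Removing X6 (aq), a reactant, drives the reaction to the left.
The net shift is to the left. X1 is a product, so its amount decreases.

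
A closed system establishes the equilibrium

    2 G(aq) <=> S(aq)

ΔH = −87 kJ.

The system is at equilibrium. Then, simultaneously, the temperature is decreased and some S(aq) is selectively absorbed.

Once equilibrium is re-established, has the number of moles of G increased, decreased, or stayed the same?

decreases

The forward reaction is exothermic. Lowering T favours the exothermic direction — shift to the right.
Removing S (aq), a product, drives the reaction to the right.
The net shift is to the right. G is a reactant, so its amount decreases.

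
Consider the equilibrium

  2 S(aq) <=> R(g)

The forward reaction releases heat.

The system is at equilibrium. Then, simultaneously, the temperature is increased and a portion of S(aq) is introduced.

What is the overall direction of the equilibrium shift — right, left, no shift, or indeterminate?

cannot be determined

The forward reaction is exothermic. Raising T favours the endothermic direction — shift to the left.
Adding S (aq), a reactant, drives the reaction to the right.
The individual effects push in opposite directions; without quantitative information the net direction cannot be determined.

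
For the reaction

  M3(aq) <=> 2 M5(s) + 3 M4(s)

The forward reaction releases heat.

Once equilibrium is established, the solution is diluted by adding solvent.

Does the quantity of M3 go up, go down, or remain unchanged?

Dilution lowers every aqueous concentration by the same factor. Δn_aq = 0 − 1 = -1, so the system shifts toward the side with more dissolved moles — to the left.
The net shift is to the left. M3 is a reactant, so its amount increases.

increases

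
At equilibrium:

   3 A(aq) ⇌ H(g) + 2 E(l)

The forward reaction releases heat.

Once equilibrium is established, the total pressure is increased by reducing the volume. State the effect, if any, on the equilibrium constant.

unchanged

The equilibrium constant depends only on temperature. This perturbation may move the position of equilibrium, but since T is unchanged, K itself is unchanged.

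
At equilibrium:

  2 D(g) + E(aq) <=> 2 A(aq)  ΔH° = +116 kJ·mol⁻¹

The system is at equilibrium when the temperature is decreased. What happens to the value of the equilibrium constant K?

K depends on temperature via the van 't Hoff relation. The forward reaction is endothermic, so lowering T decreases K.

decreases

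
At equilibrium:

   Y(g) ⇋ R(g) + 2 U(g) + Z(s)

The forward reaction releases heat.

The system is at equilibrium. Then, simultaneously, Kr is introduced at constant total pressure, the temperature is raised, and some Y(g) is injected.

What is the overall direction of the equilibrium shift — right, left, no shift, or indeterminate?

Adding inert gas at constant total pressure expands the volume and lowers every reacting partial pressure. With Δn_gas = 3 − 1 = +2, Q moves away from K toward the side with fewer gas moles, so the system shifts toward the side with more gas moles — to the right.
The forward reaction is exothermic. Raising T favours the endothermic direction — shift to the left.
Adding Y (g), a reactant, drives the reaction to the right.
The individual effects push in opposite directions; without quantitative information the net direction cannot be determined.

cannot be determined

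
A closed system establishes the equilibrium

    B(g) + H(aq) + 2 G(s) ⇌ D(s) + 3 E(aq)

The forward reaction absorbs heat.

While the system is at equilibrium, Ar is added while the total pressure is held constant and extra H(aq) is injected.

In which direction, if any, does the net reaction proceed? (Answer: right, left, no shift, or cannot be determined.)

cannot be determined

Adding inert gas at constant total pressure expands the volume and lowers every reacting partial pressure. With Δn_gas = 0 − 1 = -1, Q moves away from K toward the side with fewer gas moles, so the system shifts toward the side with more gas moles — to the left.
Adding H (aq), a reactant, drives the reaction to the right.
The individual effects push in opposite directions; without quantitative information the net direction cannot be determined.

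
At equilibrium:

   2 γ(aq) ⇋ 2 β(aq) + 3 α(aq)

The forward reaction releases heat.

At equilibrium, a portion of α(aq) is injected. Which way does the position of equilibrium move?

Adding α (aq), a product, drives the reaction to the left.

left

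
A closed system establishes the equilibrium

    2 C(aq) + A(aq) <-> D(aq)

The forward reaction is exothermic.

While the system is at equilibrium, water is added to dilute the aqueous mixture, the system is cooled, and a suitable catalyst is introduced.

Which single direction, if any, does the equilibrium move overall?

Dilution lowers every aqueous concentration by the same factor. Δn_aq = 1 − 3 = -2, so the system shifts toward the side with more dissolved moles — to the left.
The forward reaction is exothermic. Lowering T favours the exothermic direction — shift to the right.
A catalyst speeds both forward and reverse rates equally; it changes neither Q nor K — no shift from this change.
The individual effects push in opposite directions; without quantitative information the net direction cannot be determined.

cannot be determined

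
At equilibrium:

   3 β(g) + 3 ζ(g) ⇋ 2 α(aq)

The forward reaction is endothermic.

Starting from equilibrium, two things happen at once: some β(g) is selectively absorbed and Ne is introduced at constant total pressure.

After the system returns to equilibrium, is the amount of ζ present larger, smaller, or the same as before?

increases

Removing β (g), a reactant, drives the reaction to the left.
Adding inert gas at constant total pressure expands the volume and lowers every reacting partial pressure. With Δn_gas = 0 − 6 = -6, Q moves away from K toward the side with fewer gas moles, so the system shifts toward the side with more gas moles — to the left.
The net shift is to the left. ζ is a reactant, so its amount increases.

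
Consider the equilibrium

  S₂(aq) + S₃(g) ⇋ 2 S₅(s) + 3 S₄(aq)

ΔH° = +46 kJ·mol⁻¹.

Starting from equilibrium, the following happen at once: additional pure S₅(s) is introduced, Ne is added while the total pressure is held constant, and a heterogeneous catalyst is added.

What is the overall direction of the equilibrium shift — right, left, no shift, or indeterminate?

S₅ is a pure solid; its activity is 1 regardless of amount, so Q is unaffected — no shift from this change.
Adding inert gas at constant total pressure expands the volume and lowers every reacting partial pressure. With Δn_gas = 0 − 1 = -1, Q moves away from K toward the side with fewer gas moles, so the system shifts toward the side with more gas moles — to the left.
A catalyst speeds both forward and reverse rates equally; it changes neither Q nor K — no shift from this change.
Only the nonzero effect(s) matter; the net shift is to the left.

left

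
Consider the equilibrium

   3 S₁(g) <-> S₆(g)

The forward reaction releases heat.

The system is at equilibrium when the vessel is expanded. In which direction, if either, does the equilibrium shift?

left

Gas moles: reactants 3, products 1 (Δn_gas = -2). Expansion shifts the system toward the side with more moles of gas — to the left.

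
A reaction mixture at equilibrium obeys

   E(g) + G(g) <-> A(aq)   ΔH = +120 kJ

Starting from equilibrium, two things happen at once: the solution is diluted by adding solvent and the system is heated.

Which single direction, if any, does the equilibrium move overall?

Dilution lowers every aqueous concentration by the same factor. Δn_aq = 1 − 0 = +1, so the system shifts toward the side with more dissolved moles — to the right.
The forward reaction is endothermic. Raising T favours the endothermic direction — shift to the right.
All effects act in the same direction — net shift to the right.

right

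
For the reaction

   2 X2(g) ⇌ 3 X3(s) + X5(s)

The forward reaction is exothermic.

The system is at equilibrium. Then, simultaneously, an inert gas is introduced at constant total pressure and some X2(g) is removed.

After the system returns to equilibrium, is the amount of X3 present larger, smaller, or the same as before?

decreases

Adding inert gas at constant total pressure expands the volume and lowers every reacting partial pressure. With Δn_gas = 0 − 2 = -2, Q moves away from K toward the side with fewer gas moles, so the system shifts toward the side with more gas moles — to the left.
Removing X2 (g), a reactant, drives the reaction to the left.
The net shift is to the left. X3 is a product, so its amount decreases.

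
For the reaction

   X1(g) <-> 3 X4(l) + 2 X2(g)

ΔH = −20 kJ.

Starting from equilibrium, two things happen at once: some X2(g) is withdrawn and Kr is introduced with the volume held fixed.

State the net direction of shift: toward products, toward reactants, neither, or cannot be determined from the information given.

right

Removing X2 (g), a product, drives the reaction to the right.
At constant volume, adding an inert gas leaves every reacting species' partial pressure unchanged, so Q is unchanged — no shift from this change.
Only the nonzero effect(s) matter; the net shift is to the right.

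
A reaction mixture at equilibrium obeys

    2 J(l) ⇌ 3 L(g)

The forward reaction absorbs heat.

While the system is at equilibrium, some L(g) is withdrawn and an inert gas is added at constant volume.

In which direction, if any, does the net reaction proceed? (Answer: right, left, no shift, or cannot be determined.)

right

Removing L (g), a product, drives the reaction to the right.
At constant volume, adding an inert gas leaves every reacting species' partial pressure unchanged, so Q is unchanged — no shift from this change.
Only the nonzero effect(s) matter; the net shift is to the right.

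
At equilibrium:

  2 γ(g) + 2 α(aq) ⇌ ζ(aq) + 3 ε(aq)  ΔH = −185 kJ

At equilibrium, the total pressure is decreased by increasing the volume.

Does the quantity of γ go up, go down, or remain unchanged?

Gas moles: reactants 2, products 0 (Δn_gas = -2). Expansion shifts the system toward the side with more moles of gas — to the left.
The net shift is to the left. γ is a reactant, so its amount increases.

increases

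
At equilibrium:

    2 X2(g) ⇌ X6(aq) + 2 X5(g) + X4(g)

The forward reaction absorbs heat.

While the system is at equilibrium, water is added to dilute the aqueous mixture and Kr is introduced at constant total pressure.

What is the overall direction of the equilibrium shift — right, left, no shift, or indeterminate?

right

Dilution lowers every aqueous concentration by the same factor. Δn_aq = 1 − 0 = +1, so the system shifts toward the side with more dissolved moles — to the right.
Adding inert gas at constant total pressure expands the volume and lowers every reacting partial pressure. With Δn_gas = 3 − 2 = +1, Q moves away from K toward the side with fewer gas moles, so the system shifts toward the side with more gas moles — to the right.
All effects act in the same direction — net shift to the right.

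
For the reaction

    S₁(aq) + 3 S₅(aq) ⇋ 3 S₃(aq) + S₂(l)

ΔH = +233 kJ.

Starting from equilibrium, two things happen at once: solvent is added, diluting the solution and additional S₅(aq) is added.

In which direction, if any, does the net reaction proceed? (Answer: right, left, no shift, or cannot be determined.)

Dilution lowers every aqueous concentration by the same factor. Δn_aq = 3 − 4 = -1, so the system shifts toward the side with more dissolved moles — to the left.
Adding S₅ (aq), a reactant, drives the reaction to the right.
The individual effects push in opposite directions; without quantitative information the net direction cannot be determined.

cannot be determined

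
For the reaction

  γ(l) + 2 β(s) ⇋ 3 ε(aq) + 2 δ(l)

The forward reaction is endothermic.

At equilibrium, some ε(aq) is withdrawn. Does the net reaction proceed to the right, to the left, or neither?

Removing ε (aq), a product, drives the reaction to the right.

right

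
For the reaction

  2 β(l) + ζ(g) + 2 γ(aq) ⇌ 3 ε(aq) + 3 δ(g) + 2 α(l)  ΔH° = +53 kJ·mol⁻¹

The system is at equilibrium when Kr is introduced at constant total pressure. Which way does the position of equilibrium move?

Adding inert gas at constant total pressure expands the volume and lowers every reacting partial pressure. With Δn_gas = 3 − 1 = +2, Q moves away from K toward the side with fewer gas moles, so the system shifts toward the side with more gas moles — to the right.

right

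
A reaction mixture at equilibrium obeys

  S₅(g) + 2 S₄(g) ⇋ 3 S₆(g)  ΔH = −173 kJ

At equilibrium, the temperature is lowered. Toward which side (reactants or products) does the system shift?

The forward reaction is exothermic. Lowering T favours the exothermic direction — shift to the right.

right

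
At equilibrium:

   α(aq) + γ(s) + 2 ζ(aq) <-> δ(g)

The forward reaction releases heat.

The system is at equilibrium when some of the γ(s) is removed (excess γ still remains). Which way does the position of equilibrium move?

γ is a pure solid; its activity is 1 regardless of amount, so Q is unaffected — no shift from this change.

no shift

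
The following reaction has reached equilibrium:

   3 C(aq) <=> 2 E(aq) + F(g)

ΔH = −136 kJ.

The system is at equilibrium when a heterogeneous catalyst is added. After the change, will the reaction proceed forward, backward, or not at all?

A catalyst speeds both forward and reverse rates equally; it changes neither Q nor K — no shift from this change.

no shift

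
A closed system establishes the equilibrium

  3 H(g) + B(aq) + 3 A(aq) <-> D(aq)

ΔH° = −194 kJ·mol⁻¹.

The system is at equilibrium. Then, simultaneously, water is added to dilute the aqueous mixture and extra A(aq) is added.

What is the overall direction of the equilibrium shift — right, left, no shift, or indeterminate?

Dilution lowers every aqueous concentration by the same factor. Δn_aq = 1 − 4 = -3, so the system shifts toward the side with more dissolved moles — to the left.
Adding A (aq), a reactant, drives the reaction to the right.
The individual effects push in opposite directions; without quantitative information the net direction cannot be determined.

cannot be determined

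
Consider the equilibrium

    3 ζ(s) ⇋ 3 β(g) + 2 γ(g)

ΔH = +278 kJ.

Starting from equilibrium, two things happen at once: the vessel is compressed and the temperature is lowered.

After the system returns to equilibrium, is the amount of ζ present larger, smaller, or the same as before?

Gas moles: reactants 0, products 5 (Δn_gas = +5). Compression shifts the system toward the side with fewer moles of gas — to the left.
The forward reaction is endothermic. Lowering T favours the exothermic direction — shift to the left.
The net shift is to the left. ζ is a reactant, so its amount increases.

increases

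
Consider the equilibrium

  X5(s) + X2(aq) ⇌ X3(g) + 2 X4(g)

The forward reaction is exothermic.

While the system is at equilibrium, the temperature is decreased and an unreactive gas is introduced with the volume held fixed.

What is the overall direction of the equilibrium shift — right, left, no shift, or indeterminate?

The forward reaction is exothermic. Lowering T favours the exothermic direction — shift to the right.
At constant volume, adding an inert gas leaves every reacting species' partial pressure unchanged, so Q is unchanged — no shift from this change.
Only the nonzero effect(s) matter; the net shift is to the right.

right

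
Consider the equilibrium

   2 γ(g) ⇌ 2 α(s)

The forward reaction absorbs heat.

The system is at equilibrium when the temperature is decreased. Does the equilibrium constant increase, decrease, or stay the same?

K depends on temperature via the van 't Hoff relation. The forward reaction is endothermic, so lowering T decreases K.

decreases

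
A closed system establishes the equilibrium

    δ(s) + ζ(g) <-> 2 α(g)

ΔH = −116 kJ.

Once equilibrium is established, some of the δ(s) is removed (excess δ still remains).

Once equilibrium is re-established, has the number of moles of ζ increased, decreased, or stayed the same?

unchanged

δ is a pure solid; its activity is 1 regardless of amount, so Q is unaffected — no shift from this change.
No net shift occurs, so the amount of ζ is unchanged.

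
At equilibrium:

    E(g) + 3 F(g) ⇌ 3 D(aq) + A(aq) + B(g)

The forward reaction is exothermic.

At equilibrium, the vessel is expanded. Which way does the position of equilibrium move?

left

Gas moles: reactants 4, products 1 (Δn_gas = -3). Expansion shifts the system toward the side with more moles of gas — to the left.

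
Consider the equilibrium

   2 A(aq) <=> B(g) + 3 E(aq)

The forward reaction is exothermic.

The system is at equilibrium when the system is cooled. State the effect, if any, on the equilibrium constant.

increases

K depends on temperature via the van 't Hoff relation. The forward reaction is exothermic, so lowering T increases K.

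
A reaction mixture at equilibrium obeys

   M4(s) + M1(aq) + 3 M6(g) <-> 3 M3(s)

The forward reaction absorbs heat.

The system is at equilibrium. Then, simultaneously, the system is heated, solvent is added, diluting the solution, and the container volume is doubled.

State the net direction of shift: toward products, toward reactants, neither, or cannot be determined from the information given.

cannot be determined

The forward reaction is endothermic. Raising T favours the endothermic direction — shift to the right.
Dilution lowers every aqueous concentration by the same factor. Δn_aq = 0 − 1 = -1, so the system shifts toward the side with more dissolved moles — to the left.
Gas moles: reactants 3, products 0 (Δn_gas = -3). Expansion shifts the system toward the side with more moles of gas — to the left.
The individual effects push in opposite directions; without quantitative information the net direction cannot be determined.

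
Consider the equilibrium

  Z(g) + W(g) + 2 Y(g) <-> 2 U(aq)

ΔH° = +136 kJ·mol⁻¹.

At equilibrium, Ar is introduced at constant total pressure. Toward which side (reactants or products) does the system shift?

Adding inert gas at constant total pressure expands the volume and lowers every reacting partial pressure. With Δn_gas = 0 − 4 = -4, Q moves away from K toward the side with fewer gas moles, so the system shifts toward the side with more gas moles — to the left.

left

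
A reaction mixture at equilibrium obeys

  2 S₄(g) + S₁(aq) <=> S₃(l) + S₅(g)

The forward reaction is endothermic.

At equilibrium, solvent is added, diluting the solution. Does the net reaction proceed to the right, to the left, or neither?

left

Dilution lowers every aqueous concentration by the same factor. Δn_aq = 0 − 1 = -1, so the system shifts toward the side with more dissolved moles — to the left.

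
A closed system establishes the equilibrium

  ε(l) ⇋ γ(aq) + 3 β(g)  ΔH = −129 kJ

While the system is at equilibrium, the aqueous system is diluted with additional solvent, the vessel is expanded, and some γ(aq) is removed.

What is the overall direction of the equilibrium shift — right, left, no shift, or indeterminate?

right

Dilution lowers every aqueous concentration by the same factor. Δn_aq = 1 − 0 = +1, so the system shifts toward the side with more dissolved moles — to the right.
Gas moles: reactants 0, products 3 (Δn_gas = +3). Expansion shifts the system toward the side with more moles of gas — to the right.
Removing γ (aq), a product, drives the reaction to the right.
All effects act in the same direction — net shift to the right.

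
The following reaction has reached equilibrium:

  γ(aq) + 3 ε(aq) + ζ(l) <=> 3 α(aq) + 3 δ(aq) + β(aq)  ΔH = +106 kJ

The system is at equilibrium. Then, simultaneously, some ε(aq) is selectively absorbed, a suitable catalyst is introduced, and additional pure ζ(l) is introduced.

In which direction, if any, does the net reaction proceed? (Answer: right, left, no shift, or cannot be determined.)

Removing ε (aq), a reactant, drives the reaction to the left.
A catalyst speeds both forward and reverse rates equally; it changes neither Q nor K — no shift from this change.
ζ is a pure liquid; its activity is 1 regardless of amount, so Q is unaffected — no shift from this change.
Only the nonzero effect(s) matter; the net shift is to the left.

left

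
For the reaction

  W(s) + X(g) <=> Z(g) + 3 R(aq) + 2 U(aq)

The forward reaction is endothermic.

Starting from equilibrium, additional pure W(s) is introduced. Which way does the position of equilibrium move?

no shift

W is a pure solid; its activity is 1 regardless of amount, so Q is unaffected — no shift from this change.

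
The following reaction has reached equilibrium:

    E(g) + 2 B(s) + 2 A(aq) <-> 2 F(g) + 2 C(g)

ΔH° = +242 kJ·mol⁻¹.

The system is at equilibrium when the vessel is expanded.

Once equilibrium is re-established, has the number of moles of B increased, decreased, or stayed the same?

decreases

Gas moles: reactants 1, products 4 (Δn_gas = +3). Expansion shifts the system toward the side with more moles of gas — to the right.
The net shift is to the right. B is a reactant, so its amount decreases.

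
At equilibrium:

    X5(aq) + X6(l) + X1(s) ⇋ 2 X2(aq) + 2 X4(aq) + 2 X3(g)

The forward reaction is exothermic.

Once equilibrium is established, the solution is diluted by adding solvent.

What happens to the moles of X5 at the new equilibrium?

decreases

Dilution lowers every aqueous concentration by the same factor. Δn_aq = 4 − 1 = +3, so the system shifts toward the side with more dissolved moles — to the right.
The net shift is to the right. X5 is a reactant, so its amount decreases.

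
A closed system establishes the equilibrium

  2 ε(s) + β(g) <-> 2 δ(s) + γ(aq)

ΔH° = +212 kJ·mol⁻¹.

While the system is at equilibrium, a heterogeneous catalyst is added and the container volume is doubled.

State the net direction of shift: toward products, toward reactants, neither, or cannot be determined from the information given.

A catalyst speeds both forward and reverse rates equally; it changes neither Q nor K — no shift from this change.
Gas moles: reactants 1, products 0 (Δn_gas = -1). Expansion shifts the system toward the side with more moles of gas — to the left.
Only the nonzero effect(s) matter; the net shift is to the left.

left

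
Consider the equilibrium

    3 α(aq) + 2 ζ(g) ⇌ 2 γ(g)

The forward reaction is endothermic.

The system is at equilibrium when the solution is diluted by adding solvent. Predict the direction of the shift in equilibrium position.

Dilution lowers every aqueous concentration by the same factor. Δn_aq = 0 − 3 = -3, so the system shifts toward the side with more dissolved moles — to the left.

left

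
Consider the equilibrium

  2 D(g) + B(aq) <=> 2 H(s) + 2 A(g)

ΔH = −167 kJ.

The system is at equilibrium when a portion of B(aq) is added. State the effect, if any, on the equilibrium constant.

The equilibrium constant depends only on temperature. This perturbation may move the position of equilibrium, but since T is unchanged, K itself is unchanged.

unchanged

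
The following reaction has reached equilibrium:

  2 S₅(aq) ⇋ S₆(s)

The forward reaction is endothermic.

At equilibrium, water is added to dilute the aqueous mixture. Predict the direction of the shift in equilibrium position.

left

Dilution lowers every aqueous concentration by the same factor. Δn_aq = 0 − 2 = -2, so the system shifts toward the side with more dissolved moles — to the left.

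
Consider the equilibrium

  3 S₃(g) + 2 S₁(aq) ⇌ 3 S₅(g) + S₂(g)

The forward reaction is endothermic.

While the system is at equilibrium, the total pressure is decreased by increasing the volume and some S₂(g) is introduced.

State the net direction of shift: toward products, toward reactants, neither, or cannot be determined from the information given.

cannot be determined

Gas moles: reactants 3, products 4 (Δn_gas = +1). Expansion shifts the system toward the side with more moles of gas — to the right.
Adding S₂ (g), a product, drives the reaction to the left.
The individual effects push in opposite directions; without quantitative information the net direction cannot be determined.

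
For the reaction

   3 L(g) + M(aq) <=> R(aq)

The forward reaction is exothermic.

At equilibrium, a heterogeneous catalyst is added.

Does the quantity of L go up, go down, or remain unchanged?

unchanged

A catalyst speeds both forward and reverse rates equally; it changes neither Q nor K — no shift from this change.
No net shift occurs, so the amount of L is unchanged.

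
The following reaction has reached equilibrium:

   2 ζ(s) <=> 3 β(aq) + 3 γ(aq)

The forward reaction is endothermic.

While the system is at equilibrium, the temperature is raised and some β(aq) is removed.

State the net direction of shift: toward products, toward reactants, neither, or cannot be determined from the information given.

right

The forward reaction is endothermic. Raising T favours the endothermic direction — shift to the right.
Removing β (aq), a product, drives the reaction to the right.
All effects act in the same direction — net shift to the right.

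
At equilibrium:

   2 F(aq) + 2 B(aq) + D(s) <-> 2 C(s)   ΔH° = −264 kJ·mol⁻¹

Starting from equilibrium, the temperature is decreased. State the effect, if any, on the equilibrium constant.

increases

K depends on temperature via the van 't Hoff relation. The forward reaction is exothermic, so lowering T increases K.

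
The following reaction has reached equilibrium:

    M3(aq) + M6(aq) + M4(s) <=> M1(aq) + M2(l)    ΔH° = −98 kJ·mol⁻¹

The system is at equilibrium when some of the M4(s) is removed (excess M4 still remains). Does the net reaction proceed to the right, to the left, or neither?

M4 is a pure solid; its activity is 1 regardless of amount, so Q is unaffected — no shift from this change.

no shift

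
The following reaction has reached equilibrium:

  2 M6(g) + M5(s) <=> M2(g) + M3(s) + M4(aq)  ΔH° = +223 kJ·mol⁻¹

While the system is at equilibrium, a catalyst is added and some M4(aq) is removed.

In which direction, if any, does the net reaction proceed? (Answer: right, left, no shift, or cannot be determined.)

A catalyst speeds both forward and reverse rates equally; it changes neither Q nor K — no shift from this change.
Removing M4 (aq), a product, drives the reaction to the right.
Only the nonzero effect(s) matter; the net shift is to the right.

right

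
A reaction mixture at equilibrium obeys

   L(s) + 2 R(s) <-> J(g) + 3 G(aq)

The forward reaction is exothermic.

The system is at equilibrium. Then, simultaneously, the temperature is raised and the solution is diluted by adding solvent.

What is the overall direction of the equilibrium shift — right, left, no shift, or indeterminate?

The forward reaction is exothermic. Raising T favours the endothermic direction — shift to the left.
Dilution lowers every aqueous concentration by the same factor. Δn_aq = 3 − 0 = +3, so the system shifts toward the side with more dissolved moles — to the right.
The individual effects push in opposite directions; without quantitative information the net direction cannot be determined.

cannot be determined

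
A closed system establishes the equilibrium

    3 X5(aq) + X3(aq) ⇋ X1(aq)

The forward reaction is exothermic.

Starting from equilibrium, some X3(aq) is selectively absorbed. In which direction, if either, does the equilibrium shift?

Removing X3 (aq), a reactant, drives the reaction to the left.

left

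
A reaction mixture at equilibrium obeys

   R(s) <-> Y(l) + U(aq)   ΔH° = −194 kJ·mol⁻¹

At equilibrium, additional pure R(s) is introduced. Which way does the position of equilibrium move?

no shift

R is a pure solid; its activity is 1 regardless of amount, so Q is unaffected — no shift from this change.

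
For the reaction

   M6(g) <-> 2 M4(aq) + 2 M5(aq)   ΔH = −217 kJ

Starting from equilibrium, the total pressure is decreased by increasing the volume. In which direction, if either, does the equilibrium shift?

left

Gas moles: reactants 1, products 0 (Δn_gas = -1). Expansion shifts the system toward the side with more moles of gas — to the left.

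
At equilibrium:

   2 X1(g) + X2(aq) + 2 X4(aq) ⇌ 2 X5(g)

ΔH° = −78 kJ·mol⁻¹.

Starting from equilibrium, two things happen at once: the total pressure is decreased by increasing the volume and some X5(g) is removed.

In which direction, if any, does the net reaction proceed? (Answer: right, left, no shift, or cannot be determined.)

Gas moles: reactants 2, products 2. Δn_gas = 0, so a volume change leaves Q equal to K — no shift from this change.
Removing X5 (g), a product, drives the reaction to the right.
Only the nonzero effect(s) matter; the net shift is to the right.

right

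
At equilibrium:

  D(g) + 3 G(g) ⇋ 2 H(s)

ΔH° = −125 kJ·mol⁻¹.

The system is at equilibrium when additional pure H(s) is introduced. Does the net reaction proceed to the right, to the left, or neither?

H is a pure solid; its activity is 1 regardless of amount, so Q is unaffected — no shift from this change.

no shift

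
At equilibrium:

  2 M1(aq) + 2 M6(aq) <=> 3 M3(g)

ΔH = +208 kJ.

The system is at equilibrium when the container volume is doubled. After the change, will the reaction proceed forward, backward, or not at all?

right

Gas moles: reactants 0, products 3 (Δn_gas = +3). Expansion shifts the system toward the side with more moles of gas — to the right.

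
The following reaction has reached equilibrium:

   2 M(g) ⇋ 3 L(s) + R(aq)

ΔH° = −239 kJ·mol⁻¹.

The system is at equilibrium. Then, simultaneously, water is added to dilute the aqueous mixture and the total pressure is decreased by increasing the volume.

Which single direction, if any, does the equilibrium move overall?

Dilution lowers every aqueous concentration by the same factor. Δn_aq = 1 − 0 = +1, so the system shifts toward the side with more dissolved moles — to the right.
Gas moles: reactants 2, products 0 (Δn_gas = -2). Expansion shifts the system toward the side with more moles of gas — to the left.
The individual effects push in opposite directions; without quantitative information the net direction cannot be determined.

cannot be determined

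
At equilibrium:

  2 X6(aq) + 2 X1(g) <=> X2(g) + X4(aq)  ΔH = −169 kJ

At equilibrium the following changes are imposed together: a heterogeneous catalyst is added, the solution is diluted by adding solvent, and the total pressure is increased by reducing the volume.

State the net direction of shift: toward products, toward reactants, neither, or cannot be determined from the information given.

cannot be determined

A catalyst speeds both forward and reverse rates equally; it changes neither Q nor K — no shift from this change.
Dilution lowers every aqueous concentration by the same factor. Δn_aq = 1 − 2 = -1, so the system shifts toward the side with more dissolved moles — to the left.
Gas moles: reactants 2, products 1 (Δn_gas = -1). Compression shifts the system toward the side with fewer moles of gas — to the right.
The individual effects push in opposite directions; without quantitative information the net direction cannot be determined.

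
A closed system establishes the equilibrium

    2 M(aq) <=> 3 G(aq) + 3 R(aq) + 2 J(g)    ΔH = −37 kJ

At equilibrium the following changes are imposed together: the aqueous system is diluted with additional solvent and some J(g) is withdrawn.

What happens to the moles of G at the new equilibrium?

increases

Dilution lowers every aqueous concentration by the same factor. Δn_aq = 6 − 2 = +4, so the system shifts toward the side with more dissolved moles — to the right.
Removing J (g), a product, drives the reaction to the right.
The net shift is to the right. G is a product, so its amount increases.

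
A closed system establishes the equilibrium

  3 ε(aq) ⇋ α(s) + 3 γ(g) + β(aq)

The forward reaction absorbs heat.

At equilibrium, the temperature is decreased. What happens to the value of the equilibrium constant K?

decreases

K depends on temperature via the van 't Hoff relation. The forward reaction is endothermic, so lowering T decreases K.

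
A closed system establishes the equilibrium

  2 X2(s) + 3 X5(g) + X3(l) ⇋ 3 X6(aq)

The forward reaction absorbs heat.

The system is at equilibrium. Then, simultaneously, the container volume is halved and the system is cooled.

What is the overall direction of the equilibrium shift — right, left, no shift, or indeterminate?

Gas moles: reactants 3, products 0 (Δn_gas = -3). Compression shifts the system toward the side with fewer moles of gas — to the right.
The forward reaction is endothermic. Lowering T favours the exothermic direction — shift to the left.
The individual effects push in opposite directions; without quantitative information the net direction cannot be determined.

cannot be determined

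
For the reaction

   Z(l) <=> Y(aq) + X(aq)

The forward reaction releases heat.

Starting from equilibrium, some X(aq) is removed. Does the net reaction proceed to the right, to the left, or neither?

Removing X (aq), a product, drives the reaction to the right.

right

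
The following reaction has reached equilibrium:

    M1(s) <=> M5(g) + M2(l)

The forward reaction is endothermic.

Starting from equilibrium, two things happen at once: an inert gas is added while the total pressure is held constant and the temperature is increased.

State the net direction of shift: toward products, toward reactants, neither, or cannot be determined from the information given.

right

Adding inert gas at constant total pressure expands the volume and lowers every reacting partial pressure. With Δn_gas = 1 − 0 = +1, Q moves away from K toward the side with fewer gas moles, so the system shifts toward the side with more gas moles — to the right.
The forward reaction is endothermic. Raising T favours the endothermic direction — shift to the right.
All effects act in the same direction — net shift to the right.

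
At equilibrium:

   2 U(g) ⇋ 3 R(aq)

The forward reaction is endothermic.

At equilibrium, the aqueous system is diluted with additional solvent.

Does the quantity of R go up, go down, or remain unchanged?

increases

Dilution lowers every aqueous concentration by the same factor. Δn_aq = 3 − 0 = +3, so the system shifts toward the side with more dissolved moles — to the right.
The net shift is to the right. R is a product, so its amount increases.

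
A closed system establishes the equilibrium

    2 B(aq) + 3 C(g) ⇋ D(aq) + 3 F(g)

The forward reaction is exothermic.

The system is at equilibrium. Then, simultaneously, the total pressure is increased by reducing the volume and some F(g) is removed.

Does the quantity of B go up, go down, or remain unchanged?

decreases

Gas moles: reactants 3, products 3. Δn_gas = 0, so a volume change leaves Q equal to K — no shift from this change.
Removing F (g), a product, drives the reaction to the right.
The net shift is to the right. B is a reactant, so its amount decreases.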